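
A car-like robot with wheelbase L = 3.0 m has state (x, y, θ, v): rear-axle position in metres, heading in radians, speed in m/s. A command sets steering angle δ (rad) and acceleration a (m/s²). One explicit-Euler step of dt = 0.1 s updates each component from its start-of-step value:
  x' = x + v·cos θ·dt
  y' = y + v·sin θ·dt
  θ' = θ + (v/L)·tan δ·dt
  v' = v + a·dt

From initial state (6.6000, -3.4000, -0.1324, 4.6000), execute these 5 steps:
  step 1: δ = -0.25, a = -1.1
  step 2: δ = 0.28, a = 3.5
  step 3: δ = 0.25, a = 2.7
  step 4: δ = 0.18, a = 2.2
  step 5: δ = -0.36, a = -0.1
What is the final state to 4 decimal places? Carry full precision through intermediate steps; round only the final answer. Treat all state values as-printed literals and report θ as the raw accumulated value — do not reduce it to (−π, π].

after step 1 (δ=-0.25, a=-1.1): (7.055974, -3.460726, -0.171552, 4.490000)
after step 2 (δ=0.28, a=3.5): (7.498383, -3.537376, -0.128515, 4.840000)
after step 3 (δ=0.25, a=2.7): (7.978392, -3.599406, -0.087320, 5.110000)
after step 4 (δ=0.18, a=2.2): (8.487445, -3.643970, -0.056324, 5.330000)
after step 5 (δ=-0.36, a=-0.1): (9.019600, -3.673975, -0.123199, 5.320000)

(9.0196, -3.6740, -0.1232, 5.3200)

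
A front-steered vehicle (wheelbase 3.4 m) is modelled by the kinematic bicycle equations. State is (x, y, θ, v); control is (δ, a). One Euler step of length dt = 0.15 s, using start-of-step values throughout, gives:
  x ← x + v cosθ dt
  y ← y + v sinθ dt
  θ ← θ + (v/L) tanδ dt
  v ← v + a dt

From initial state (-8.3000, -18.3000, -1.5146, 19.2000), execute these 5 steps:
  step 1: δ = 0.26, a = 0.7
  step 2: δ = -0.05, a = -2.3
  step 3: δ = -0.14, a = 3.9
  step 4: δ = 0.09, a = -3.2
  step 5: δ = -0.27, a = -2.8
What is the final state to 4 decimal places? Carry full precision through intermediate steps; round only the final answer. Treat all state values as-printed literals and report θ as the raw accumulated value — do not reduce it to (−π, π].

(-5.7418, -32.4341, -1.6047, 18.6450)

after step 1 (δ=0.26, a=0.7): (-8.138240, -21.175454, -1.289264, 19.305000)
after step 2 (δ=-0.05, a=-2.3): (-7.333720, -23.957200, -1.331884, 18.960000)
after step 3 (δ=-0.14, a=3.9): (-6.660699, -26.720419, -1.449761, 19.545000)
after step 4 (δ=0.09, a=-3.2): (-6.306720, -29.630721, -1.371946, 19.065000)
after step 5 (δ=-0.27, a=-2.8): (-5.741798, -32.434118, -1.604728, 18.645000)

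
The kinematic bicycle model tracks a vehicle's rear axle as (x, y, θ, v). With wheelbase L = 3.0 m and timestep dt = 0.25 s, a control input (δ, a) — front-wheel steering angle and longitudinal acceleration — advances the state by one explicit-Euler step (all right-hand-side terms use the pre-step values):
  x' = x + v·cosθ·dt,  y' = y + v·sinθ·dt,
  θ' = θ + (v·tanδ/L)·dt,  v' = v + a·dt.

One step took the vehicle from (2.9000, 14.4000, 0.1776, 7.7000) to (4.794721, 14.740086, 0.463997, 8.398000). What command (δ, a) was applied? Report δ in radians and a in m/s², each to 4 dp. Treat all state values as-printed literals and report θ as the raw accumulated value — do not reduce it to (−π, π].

δ = 0.4198, a = 2.7920

a = (v'−v)/dt = (0.698000)/0.25 = 2.7920
Δθ = θ'−θ = 0.286397;  (v·dt/L) = 7.7000·0.25/3.0 = 0.641667
tan δ = Δθ·L/(v·dt) = 0.446333  →  δ = 0.4198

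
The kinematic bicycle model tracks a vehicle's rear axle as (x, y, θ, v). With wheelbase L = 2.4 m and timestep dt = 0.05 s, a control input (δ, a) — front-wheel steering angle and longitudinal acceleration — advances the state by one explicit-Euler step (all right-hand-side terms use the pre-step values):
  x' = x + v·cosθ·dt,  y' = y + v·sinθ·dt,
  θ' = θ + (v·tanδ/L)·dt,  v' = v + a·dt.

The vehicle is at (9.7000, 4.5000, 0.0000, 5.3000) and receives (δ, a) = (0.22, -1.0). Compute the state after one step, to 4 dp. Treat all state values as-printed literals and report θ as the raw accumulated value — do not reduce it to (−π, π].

(9.9650, 4.5000, 0.0247, 5.2500)

x' = 9.7000 + 5.3000·cos(0.0000)·0.05 = 9.9650
y' = 4.5000 + 5.3000·sin(0.0000)·0.05 = 4.5000
θ' = 0.0000 + (5.3000/2.4)·tan(0.22)·0.05 = 0.0247
v' = 5.3000 − 1.0000·0.05 = 5.2500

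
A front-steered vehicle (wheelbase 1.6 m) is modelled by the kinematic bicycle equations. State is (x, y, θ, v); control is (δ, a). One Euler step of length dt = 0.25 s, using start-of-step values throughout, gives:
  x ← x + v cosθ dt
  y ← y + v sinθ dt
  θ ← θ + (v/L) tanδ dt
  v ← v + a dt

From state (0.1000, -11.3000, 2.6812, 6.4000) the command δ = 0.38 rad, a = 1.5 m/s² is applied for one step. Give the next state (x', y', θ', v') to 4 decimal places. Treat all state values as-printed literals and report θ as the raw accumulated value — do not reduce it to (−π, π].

x' = 0.1000 + 6.4000·cos(2.6812)·0.25 = -1.3334
y' = -11.3000 + 6.4000·sin(2.6812)·0.25 = -10.5891
θ' = 2.6812 + (6.4000/1.6)·tan(0.38)·0.25 = 3.0806
v' = 6.4000 + 1.5000·0.25 = 6.7750

(-1.3334, -10.5891, 3.0806, 6.7750)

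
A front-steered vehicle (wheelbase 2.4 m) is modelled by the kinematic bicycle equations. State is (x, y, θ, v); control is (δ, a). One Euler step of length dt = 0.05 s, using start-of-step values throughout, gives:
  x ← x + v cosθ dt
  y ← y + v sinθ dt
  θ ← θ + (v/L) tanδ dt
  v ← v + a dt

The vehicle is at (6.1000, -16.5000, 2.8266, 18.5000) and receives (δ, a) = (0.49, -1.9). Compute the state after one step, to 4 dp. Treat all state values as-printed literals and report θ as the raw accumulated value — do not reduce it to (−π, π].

(5.2205, -16.2134, 3.0322, 18.4050)

x' = 6.1000 + 18.5000·cos(2.8266)·0.05 = 5.2205
y' = -16.5000 + 18.5000·sin(2.8266)·0.05 = -16.2134
θ' = 2.8266 + (18.5000/2.4)·tan(0.49)·0.05 = 3.0322
v' = 18.5000 − 1.9000·0.05 = 18.4050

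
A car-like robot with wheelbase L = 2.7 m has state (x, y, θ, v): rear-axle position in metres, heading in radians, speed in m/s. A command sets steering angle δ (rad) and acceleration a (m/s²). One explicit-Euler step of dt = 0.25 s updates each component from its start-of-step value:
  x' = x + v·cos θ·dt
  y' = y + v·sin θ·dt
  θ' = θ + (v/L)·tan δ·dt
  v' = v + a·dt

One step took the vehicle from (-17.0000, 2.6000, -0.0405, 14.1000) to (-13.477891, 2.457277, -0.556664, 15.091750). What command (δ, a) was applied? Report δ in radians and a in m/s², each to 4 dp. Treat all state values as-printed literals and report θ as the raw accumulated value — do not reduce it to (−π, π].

a = (v'−v)/dt = (0.991750)/0.25 = 3.9670
Δθ = θ'−θ = -0.516164;  (v·dt/L) = 14.1000·0.25/2.7 = 1.305556
tan δ = Δθ·L/(v·dt) = -0.395360  →  δ = -0.3765

δ = -0.3765, a = 3.9670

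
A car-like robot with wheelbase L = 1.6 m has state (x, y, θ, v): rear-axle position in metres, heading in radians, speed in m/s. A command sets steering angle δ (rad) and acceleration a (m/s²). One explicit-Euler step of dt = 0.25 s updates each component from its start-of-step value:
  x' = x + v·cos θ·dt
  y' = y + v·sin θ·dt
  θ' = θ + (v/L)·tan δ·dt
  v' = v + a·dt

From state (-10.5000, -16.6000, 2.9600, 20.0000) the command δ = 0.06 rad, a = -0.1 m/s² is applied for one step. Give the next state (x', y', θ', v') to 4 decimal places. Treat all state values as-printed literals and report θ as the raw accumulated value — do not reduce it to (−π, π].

x' = -10.5000 + 20.0000·cos(2.9600)·0.25 = -15.4178
y' = -16.6000 + 20.0000·sin(2.9600)·0.25 = -15.6970
θ' = 2.9600 + (20.0000/1.6)·tan(0.06)·0.25 = 3.1477
v' = 20.0000 − 0.1000·0.25 = 19.9750

(-15.4178, -15.6970, 3.1477, 19.9750)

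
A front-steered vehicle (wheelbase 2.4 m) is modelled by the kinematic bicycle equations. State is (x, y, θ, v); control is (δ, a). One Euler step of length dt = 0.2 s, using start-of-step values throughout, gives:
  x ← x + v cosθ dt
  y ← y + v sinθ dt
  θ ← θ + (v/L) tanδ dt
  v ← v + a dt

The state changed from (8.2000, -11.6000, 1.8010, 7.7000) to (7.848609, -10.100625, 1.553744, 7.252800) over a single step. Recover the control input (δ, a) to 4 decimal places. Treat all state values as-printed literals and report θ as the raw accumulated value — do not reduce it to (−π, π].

δ = -0.3678, a = -2.2360

a = (v'−v)/dt = (-0.447200)/0.2 = -2.2360
Δθ = θ'−θ = -0.247256;  (v·dt/L) = 7.7000·0.2/2.4 = 0.641667
tan δ = Δθ·L/(v·dt) = -0.385334  →  δ = -0.3678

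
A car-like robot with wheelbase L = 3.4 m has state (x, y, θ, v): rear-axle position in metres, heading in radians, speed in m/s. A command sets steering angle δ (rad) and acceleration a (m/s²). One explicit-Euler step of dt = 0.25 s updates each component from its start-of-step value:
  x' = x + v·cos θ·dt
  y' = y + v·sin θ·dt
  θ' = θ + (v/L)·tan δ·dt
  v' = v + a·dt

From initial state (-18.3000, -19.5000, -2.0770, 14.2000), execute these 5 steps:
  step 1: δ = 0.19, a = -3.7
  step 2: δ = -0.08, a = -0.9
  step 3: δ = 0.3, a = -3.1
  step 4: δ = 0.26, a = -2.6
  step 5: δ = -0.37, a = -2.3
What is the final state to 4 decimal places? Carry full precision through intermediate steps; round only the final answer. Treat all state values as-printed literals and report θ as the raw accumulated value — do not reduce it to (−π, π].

after step 1 (δ=0.19, a=-3.7): (-20.021255, -22.604800, -1.876195, 13.275000)
after step 2 (δ=-0.08, a=-0.9): (-21.019116, -25.769981, -1.954451, 13.050000)
after step 3 (δ=0.3, a=-3.1): (-22.240308, -28.795307, -1.657624, 12.275000)
after step 4 (δ=0.26, a=-2.6): (-22.506427, -31.852497, -1.417520, 11.625000)
after step 5 (δ=-0.37, a=-2.3): (-22.062711, -34.724674, -1.749058, 11.050000)

(-22.0627, -34.7247, -1.7491, 11.0500)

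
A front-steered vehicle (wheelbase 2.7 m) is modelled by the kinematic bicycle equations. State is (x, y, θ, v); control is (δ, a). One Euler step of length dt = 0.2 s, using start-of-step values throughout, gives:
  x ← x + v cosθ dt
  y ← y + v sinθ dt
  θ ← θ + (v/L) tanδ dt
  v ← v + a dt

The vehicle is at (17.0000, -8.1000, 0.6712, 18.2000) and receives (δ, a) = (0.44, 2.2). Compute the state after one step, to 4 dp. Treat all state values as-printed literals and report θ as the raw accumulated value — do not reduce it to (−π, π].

(19.8504, -5.8362, 1.3059, 18.6400)

x' = 17.0000 + 18.2000·cos(0.6712)·0.2 = 19.8504
y' = -8.1000 + 18.2000·sin(0.6712)·0.2 = -5.8362
θ' = 0.6712 + (18.2000/2.7)·tan(0.44)·0.2 = 1.3059
v' = 18.2000 + 2.2000·0.2 = 18.6400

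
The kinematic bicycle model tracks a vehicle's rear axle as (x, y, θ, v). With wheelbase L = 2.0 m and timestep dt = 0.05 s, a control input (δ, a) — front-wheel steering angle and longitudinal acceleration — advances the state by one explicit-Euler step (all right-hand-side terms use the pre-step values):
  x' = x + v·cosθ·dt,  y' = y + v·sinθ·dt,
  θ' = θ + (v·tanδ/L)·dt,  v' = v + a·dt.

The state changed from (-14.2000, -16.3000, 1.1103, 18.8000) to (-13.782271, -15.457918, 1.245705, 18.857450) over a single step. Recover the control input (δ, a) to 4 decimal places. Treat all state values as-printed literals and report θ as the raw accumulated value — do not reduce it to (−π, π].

a = (v'−v)/dt = (0.057450)/0.05 = 1.1490
Δθ = θ'−θ = 0.135405;  (v·dt/L) = 18.8000·0.05/2.0 = 0.470000
tan δ = Δθ·L/(v·dt) = 0.288096  →  δ = 0.2805

δ = 0.2805, a = 1.1490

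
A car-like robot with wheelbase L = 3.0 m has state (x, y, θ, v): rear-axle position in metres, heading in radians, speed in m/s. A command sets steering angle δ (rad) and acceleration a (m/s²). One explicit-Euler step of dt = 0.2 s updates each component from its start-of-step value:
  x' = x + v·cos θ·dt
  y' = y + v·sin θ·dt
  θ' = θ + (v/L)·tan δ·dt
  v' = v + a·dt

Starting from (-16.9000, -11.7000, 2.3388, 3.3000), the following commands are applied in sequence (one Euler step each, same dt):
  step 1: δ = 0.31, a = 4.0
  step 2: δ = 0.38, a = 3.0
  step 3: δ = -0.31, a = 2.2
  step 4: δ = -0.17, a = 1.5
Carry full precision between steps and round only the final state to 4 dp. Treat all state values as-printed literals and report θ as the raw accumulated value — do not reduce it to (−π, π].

(-19.5021, -9.4479, 2.3593, 5.4400)

after step 1 (δ=0.31, a=4.0): (-17.358502, -11.225263, 2.409272, 4.100000)
after step 2 (δ=0.38, a=3.0): (-17.968275, -10.677013, 2.518445, 4.700000)
after step 3 (δ=-0.31, a=2.2): (-18.731598, -10.128435, 2.418076, 5.140000)
after step 4 (δ=-0.17, a=1.5): (-19.502065, -9.447873, 2.359255, 5.440000)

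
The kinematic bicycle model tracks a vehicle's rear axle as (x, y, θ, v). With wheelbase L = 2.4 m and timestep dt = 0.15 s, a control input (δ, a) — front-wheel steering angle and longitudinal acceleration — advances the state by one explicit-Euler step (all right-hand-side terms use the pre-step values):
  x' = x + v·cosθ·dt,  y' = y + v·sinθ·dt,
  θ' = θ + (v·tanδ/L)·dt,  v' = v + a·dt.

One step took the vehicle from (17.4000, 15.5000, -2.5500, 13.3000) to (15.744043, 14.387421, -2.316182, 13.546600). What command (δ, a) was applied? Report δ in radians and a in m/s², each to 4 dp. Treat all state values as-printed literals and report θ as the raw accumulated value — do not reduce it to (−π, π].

a = (v'−v)/dt = (0.246600)/0.15 = 1.6440
Δθ = θ'−θ = 0.233818;  (v·dt/L) = 13.3000·0.15/2.4 = 0.831250
tan δ = Δθ·L/(v·dt) = 0.281285  →  δ = 0.2742

δ = 0.2742, a = 1.6440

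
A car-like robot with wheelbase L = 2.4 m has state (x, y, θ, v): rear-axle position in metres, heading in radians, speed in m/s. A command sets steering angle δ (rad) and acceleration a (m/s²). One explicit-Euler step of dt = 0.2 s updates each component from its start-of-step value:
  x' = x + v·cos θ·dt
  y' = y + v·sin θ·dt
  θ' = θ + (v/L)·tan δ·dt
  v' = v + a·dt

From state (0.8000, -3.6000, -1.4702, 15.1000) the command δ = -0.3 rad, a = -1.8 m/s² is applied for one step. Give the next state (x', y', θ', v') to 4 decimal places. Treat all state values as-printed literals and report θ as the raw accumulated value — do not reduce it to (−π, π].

(1.1033, -6.6047, -1.8594, 14.7400)

x' = 0.8000 + 15.1000·cos(-1.4702)·0.2 = 1.1033
y' = -3.6000 + 15.1000·sin(-1.4702)·0.2 = -6.6047
θ' = -1.4702 + (15.1000/2.4)·tan(-0.3)·0.2 = -1.8594
v' = 15.1000 − 1.8000·0.2 = 14.7400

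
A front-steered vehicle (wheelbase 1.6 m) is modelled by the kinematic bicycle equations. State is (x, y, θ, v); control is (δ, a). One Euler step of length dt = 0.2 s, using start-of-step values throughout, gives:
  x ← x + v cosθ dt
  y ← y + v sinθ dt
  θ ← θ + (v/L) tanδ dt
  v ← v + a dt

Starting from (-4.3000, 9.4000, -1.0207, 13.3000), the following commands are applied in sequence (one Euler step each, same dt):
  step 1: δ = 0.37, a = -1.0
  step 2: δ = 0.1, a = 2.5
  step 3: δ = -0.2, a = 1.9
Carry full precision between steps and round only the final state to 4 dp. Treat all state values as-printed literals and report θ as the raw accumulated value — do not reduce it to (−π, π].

after step 1 (δ=0.37, a=-1.0): (-2.909434, 7.132419, -0.375877, 13.100000)
after step 2 (δ=0.1, a=2.5): (-0.472347, 6.170646, -0.211579, 13.600000)
after step 3 (δ=-0.2, a=1.9): (2.186999, 5.599434, -0.556187, 13.980000)

(2.1870, 5.5994, -0.5562, 13.9800)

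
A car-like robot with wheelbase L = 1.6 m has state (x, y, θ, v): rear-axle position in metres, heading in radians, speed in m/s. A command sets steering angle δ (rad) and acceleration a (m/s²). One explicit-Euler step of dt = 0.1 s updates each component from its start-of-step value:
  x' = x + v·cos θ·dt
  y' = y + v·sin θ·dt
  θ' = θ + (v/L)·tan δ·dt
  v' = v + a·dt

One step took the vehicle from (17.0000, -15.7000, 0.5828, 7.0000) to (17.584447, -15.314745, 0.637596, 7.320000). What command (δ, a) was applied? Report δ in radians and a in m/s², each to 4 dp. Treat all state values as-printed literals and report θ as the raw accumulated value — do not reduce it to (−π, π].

a = (v'−v)/dt = (0.320000)/0.1 = 3.2000
Δθ = θ'−θ = 0.054796;  (v·dt/L) = 7.0000·0.1/1.6 = 0.437500
tan δ = Δθ·L/(v·dt) = 0.125248  →  δ = 0.1246

δ = 0.1246, a = 3.2000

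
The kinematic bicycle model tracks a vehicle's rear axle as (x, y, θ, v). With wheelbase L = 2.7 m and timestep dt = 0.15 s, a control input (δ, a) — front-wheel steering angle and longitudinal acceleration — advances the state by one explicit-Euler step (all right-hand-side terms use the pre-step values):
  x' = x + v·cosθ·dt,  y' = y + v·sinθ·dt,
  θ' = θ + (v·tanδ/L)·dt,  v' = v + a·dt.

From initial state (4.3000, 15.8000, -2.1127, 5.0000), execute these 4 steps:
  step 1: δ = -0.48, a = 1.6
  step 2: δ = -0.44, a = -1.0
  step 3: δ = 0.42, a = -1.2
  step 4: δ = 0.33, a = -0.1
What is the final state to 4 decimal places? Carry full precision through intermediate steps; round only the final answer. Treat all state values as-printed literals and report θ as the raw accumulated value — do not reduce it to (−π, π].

(2.3819, 13.4660, -2.1746, 4.8950)

after step 1 (δ=-0.48, a=1.6): (3.913174, 15.157454, -2.257314, 5.240000)
after step 2 (δ=-0.44, a=-1.0): (3.414970, 14.549516, -2.394364, 5.090000)
after step 3 (δ=0.42, a=-1.2): (2.854885, 14.030635, -2.268083, 4.910000)
after step 4 (δ=0.33, a=-0.1): (2.381949, 13.466043, -2.174650, 4.895000)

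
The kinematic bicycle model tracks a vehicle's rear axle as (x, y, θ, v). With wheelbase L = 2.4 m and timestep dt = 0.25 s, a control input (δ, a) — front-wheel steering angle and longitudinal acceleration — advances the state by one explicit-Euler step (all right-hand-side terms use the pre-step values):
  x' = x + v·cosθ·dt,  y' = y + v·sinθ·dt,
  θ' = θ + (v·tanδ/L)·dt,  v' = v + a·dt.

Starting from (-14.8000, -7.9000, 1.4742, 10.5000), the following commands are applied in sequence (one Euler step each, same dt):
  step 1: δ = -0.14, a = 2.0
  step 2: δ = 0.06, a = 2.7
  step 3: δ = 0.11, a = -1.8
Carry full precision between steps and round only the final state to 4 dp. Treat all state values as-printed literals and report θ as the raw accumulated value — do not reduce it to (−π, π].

(-13.3365, 0.2474, 1.5232, 11.2250)

after step 1 (δ=-0.14, a=2.0): (-14.546829, -5.287237, 1.320067, 11.000000)
after step 2 (δ=0.06, a=2.7): (-13.864524, -2.623225, 1.388899, 11.675000)
after step 3 (δ=0.11, a=-1.8): (-13.336535, 0.247372, 1.523218, 11.225000)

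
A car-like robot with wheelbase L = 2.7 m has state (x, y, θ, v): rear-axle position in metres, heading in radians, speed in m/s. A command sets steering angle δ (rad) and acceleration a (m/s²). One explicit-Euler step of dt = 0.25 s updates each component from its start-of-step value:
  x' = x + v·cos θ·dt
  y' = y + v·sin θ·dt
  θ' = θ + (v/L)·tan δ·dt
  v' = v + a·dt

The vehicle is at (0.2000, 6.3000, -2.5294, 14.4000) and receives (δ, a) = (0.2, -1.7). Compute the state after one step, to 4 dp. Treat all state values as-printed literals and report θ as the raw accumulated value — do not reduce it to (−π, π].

x' = 0.2000 + 14.4000·cos(-2.5294)·0.25 = -2.7462
y' = 6.3000 + 14.4000·sin(-2.5294)·0.25 = 4.2312
θ' = -2.5294 + (14.4000/2.7)·tan(0.2)·0.25 = -2.2591
v' = 14.4000 − 1.7000·0.25 = 13.9750

(-2.7462, 4.2312, -2.2591, 13.9750)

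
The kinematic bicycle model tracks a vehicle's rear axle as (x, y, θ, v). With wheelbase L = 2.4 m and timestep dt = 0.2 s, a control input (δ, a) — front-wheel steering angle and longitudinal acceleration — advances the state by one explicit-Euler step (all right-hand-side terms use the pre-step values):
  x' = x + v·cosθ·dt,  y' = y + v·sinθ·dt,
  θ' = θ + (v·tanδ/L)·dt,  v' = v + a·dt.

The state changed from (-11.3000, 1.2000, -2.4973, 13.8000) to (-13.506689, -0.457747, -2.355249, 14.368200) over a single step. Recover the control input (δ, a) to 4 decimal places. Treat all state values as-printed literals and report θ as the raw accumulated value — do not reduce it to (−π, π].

δ = 0.1229, a = 2.8410

a = (v'−v)/dt = (0.568200)/0.2 = 2.8410
Δθ = θ'−θ = 0.142051;  (v·dt/L) = 13.8000·0.2/2.4 = 1.150000
tan δ = Δθ·L/(v·dt) = 0.123523  →  δ = 0.1229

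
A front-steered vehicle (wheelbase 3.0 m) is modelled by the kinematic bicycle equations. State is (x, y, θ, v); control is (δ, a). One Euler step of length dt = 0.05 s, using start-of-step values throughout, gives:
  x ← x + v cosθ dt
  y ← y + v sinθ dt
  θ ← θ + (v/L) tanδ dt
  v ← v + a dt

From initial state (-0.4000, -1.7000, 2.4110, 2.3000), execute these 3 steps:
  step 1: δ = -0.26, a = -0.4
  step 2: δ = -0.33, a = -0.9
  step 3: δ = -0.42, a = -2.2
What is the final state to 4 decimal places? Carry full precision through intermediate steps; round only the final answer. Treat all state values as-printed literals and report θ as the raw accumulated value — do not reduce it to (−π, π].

after step 1 (δ=-0.26, a=-0.4): (-0.485650, -1.623259, 2.400803, 2.280000)
after step 2 (δ=-0.33, a=-0.9): (-0.569774, -1.546324, 2.387787, 2.235000)
after step 3 (δ=-0.42, a=-2.2): (-0.651250, -1.469840, 2.371152, 2.125000)

(-0.6512, -1.4698, 2.3712, 2.1250)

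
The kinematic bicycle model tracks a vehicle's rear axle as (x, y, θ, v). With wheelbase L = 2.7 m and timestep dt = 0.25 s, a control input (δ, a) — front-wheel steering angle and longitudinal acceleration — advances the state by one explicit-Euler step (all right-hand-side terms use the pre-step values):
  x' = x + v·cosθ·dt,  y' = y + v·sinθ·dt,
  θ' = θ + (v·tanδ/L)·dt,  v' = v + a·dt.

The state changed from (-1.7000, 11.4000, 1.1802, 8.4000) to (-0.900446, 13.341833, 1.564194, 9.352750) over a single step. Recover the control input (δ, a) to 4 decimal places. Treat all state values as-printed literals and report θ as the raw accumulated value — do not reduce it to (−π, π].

δ = 0.4586, a = 3.8110

a = (v'−v)/dt = (0.952750)/0.25 = 3.8110
Δθ = θ'−θ = 0.383994;  (v·dt/L) = 8.4000·0.25/2.7 = 0.777778
tan δ = Δθ·L/(v·dt) = 0.493707  →  δ = 0.4586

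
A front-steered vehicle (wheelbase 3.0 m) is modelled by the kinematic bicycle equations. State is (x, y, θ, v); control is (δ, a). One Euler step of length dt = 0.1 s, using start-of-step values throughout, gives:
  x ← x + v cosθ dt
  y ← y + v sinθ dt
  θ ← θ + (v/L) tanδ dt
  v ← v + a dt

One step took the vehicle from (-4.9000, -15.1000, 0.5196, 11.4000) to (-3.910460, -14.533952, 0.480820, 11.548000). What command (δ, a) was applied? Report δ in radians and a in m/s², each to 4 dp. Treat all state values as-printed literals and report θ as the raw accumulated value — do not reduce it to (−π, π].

δ = -0.1017, a = 1.4800

a = (v'−v)/dt = (0.148000)/0.1 = 1.4800
Δθ = θ'−θ = -0.038780;  (v·dt/L) = 11.4000·0.1/3.0 = 0.380000
tan δ = Δθ·L/(v·dt) = -0.102053  →  δ = -0.1017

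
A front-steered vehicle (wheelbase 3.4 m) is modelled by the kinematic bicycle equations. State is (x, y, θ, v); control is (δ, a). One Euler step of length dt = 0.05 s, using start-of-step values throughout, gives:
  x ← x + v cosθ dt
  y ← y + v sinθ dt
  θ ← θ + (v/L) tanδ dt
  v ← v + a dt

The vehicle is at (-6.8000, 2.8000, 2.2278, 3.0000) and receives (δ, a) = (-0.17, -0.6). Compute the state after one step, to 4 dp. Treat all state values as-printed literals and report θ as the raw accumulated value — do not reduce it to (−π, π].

x' = -6.8000 + 3.0000·cos(2.2278)·0.05 = -6.8916
y' = 2.8000 + 3.0000·sin(2.2278)·0.05 = 2.9188
θ' = 2.2278 + (3.0000/3.4)·tan(-0.17)·0.05 = 2.2202
v' = 3.0000 − 0.6000·0.05 = 2.9700

(-6.8916, 2.9188, 2.2202, 2.9700)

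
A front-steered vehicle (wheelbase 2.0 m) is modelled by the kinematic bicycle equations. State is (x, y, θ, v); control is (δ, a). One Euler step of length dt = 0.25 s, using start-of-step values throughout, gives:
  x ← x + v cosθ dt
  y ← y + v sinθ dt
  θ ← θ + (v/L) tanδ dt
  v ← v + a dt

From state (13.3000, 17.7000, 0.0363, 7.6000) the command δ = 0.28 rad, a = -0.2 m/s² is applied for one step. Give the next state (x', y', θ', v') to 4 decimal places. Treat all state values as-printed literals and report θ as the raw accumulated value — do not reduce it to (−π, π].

(15.1987, 17.7690, 0.3095, 7.5500)

x' = 13.3000 + 7.6000·cos(0.0363)·0.25 = 15.1987
y' = 17.7000 + 7.6000·sin(0.0363)·0.25 = 17.7690
θ' = 0.0363 + (7.6000/2.0)·tan(0.28)·0.25 = 0.3095
v' = 7.6000 − 0.2000·0.25 = 7.5500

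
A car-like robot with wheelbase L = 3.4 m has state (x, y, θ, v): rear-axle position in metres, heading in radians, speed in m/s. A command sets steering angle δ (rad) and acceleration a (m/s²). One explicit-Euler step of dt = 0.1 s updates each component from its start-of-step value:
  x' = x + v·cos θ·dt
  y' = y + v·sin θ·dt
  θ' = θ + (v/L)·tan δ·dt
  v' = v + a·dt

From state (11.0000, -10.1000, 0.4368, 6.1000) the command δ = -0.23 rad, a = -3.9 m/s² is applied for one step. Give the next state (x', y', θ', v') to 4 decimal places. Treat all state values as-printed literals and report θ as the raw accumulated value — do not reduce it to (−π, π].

x' = 11.0000 + 6.1000·cos(0.4368)·0.1 = 11.5527
y' = -10.1000 + 6.1000·sin(0.4368)·0.1 = -9.8419
θ' = 0.4368 + (6.1000/3.4)·tan(-0.23)·0.1 = 0.3948
v' = 6.1000 − 3.9000·0.1 = 5.7100

(11.5527, -9.8419, 0.3948, 5.7100)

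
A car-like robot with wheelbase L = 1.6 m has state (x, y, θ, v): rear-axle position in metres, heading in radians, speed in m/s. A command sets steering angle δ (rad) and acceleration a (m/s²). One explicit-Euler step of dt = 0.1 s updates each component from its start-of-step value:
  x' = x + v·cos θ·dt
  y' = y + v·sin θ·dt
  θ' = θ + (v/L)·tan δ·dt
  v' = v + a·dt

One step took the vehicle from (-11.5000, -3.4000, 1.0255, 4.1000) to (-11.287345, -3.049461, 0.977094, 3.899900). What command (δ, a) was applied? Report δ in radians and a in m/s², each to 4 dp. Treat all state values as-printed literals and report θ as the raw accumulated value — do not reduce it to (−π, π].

δ = -0.1867, a = -2.0010

a = (v'−v)/dt = (-0.200100)/0.1 = -2.0010
Δθ = θ'−θ = -0.048406;  (v·dt/L) = 4.1000·0.1/1.6 = 0.256250
tan δ = Δθ·L/(v·dt) = -0.188901  →  δ = -0.1867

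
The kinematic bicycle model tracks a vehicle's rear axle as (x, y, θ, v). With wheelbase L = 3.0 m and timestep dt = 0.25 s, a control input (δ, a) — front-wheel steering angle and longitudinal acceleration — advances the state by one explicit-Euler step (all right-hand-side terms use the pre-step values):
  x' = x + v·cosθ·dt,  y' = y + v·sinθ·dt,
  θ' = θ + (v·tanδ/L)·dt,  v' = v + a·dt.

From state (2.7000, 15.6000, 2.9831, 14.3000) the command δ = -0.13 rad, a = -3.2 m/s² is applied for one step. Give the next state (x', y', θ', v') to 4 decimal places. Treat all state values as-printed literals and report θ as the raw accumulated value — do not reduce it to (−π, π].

x' = 2.7000 + 14.3000·cos(2.9831)·0.25 = -0.8302
y' = 15.6000 + 14.3000·sin(2.9831)·0.25 = 16.1642
θ' = 2.9831 + (14.3000/3.0)·tan(-0.13)·0.25 = 2.8273
v' = 14.3000 − 3.2000·0.25 = 13.5000

(-0.8302, 16.1642, 2.8273, 13.5000)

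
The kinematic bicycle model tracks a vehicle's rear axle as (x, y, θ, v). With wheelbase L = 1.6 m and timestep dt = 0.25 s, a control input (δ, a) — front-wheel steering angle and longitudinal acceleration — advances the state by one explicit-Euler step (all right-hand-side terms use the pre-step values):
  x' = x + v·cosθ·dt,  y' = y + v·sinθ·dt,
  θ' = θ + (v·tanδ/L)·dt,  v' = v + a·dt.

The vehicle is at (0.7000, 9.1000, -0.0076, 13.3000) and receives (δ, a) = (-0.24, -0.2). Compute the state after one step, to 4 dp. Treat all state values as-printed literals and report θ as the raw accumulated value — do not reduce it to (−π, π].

x' = 0.7000 + 13.3000·cos(-0.0076)·0.25 = 4.0249
y' = 9.1000 + 13.3000·sin(-0.0076)·0.25 = 9.0747
θ' = -0.0076 + (13.3000/1.6)·tan(-0.24)·0.25 = -0.5162
v' = 13.3000 − 0.2000·0.25 = 13.2500

(4.0249, 9.0747, -0.5162, 13.2500)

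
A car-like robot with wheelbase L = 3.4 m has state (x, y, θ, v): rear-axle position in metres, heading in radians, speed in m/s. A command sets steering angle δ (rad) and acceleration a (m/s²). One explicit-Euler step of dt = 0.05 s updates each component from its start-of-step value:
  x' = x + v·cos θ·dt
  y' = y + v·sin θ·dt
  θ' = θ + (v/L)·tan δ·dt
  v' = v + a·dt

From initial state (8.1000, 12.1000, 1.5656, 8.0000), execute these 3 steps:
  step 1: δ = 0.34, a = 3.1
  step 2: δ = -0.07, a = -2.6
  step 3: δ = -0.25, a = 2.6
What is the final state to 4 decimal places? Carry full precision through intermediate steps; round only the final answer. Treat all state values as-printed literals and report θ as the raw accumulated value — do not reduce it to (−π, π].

(8.0760, 13.3086, 1.5687, 8.1550)

after step 1 (δ=0.34, a=3.1): (8.102079, 12.499995, 1.607216, 8.155000)
after step 2 (δ=-0.07, a=-2.6): (8.087232, 12.907474, 1.598808, 8.025000)
after step 3 (δ=-0.25, a=2.6): (8.075994, 13.308567, 1.568673, 8.155000)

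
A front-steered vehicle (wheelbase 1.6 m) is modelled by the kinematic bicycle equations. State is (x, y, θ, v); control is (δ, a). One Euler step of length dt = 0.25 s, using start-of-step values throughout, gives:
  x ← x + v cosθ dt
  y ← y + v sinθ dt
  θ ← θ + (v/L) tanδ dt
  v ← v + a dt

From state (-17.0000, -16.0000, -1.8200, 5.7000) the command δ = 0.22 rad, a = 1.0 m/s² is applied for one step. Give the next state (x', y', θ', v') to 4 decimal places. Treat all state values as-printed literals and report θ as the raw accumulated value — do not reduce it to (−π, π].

(-17.3515, -17.3810, -1.6208, 5.9500)

x' = -17.0000 + 5.7000·cos(-1.8200)·0.25 = -17.3515
y' = -16.0000 + 5.7000·sin(-1.8200)·0.25 = -17.3810
θ' = -1.8200 + (5.7000/1.6)·tan(0.22)·0.25 = -1.6208
v' = 5.7000 + 1.0000·0.25 = 5.9500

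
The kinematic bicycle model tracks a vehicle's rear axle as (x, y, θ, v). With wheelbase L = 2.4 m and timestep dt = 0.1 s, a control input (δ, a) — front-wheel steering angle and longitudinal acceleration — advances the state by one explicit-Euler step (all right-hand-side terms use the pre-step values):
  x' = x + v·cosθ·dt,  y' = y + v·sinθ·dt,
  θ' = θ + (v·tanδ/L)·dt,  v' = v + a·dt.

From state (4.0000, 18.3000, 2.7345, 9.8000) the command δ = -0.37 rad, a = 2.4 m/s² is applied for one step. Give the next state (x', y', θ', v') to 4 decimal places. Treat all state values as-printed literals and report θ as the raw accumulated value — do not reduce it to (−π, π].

(3.1001, 18.6880, 2.5761, 10.0400)

x' = 4.0000 + 9.8000·cos(2.7345)·0.1 = 3.1001
y' = 18.3000 + 9.8000·sin(2.7345)·0.1 = 18.6880
θ' = 2.7345 + (9.8000/2.4)·tan(-0.37)·0.1 = 2.5761
v' = 9.8000 + 2.4000·0.1 = 10.0400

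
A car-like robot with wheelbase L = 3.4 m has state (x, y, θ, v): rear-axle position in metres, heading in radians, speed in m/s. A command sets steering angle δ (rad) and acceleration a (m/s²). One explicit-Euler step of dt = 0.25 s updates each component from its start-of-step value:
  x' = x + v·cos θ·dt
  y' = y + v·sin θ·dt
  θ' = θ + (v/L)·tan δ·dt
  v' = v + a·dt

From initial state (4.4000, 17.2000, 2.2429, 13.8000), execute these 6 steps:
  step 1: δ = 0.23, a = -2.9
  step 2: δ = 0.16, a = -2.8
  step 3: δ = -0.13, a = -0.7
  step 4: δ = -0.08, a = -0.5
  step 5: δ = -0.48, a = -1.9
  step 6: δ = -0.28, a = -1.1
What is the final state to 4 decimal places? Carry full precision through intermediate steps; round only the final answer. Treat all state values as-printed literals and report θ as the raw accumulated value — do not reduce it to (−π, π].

after step 1 (δ=0.23, a=-2.9): (2.251914, 19.899672, 2.480487, 13.075000)
after step 2 (δ=0.16, a=-2.8): (-0.328155, 21.906652, 2.635636, 12.375000)
after step 3 (δ=-0.13, a=-0.7): (-3.034293, 23.406020, 2.516675, 12.200000)
after step 4 (δ=-0.08, a=-0.5): (-5.507878, 25.190363, 2.444757, 12.075000)
after step 5 (δ=-0.48, a=-1.9): (-7.822887, 27.127780, 1.982523, 11.600000)
after step 6 (δ=-0.28, a=-1.1): (-8.983445, 29.785430, 1.737256, 11.325000)

(-8.9834, 29.7854, 1.7373, 11.3250)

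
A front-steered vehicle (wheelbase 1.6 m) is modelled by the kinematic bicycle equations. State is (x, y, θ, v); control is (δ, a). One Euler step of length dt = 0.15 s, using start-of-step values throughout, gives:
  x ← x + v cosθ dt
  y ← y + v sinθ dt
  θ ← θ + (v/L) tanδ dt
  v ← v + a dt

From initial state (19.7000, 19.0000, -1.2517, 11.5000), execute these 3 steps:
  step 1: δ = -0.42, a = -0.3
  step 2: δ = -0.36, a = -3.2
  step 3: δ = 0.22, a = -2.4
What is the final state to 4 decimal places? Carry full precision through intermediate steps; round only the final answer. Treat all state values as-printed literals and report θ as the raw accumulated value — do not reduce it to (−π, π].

(19.0798, 14.2774, -1.9073, 10.6150)

after step 1 (δ=-0.42, a=-0.3): (20.241147, 17.362079, -1.733161, 11.455000)
after step 2 (δ=-0.36, a=-3.2): (19.963388, 15.666428, -2.137382, 10.975000)
after step 3 (δ=0.22, a=-2.4): (19.079756, 14.277424, -1.907299, 10.615000)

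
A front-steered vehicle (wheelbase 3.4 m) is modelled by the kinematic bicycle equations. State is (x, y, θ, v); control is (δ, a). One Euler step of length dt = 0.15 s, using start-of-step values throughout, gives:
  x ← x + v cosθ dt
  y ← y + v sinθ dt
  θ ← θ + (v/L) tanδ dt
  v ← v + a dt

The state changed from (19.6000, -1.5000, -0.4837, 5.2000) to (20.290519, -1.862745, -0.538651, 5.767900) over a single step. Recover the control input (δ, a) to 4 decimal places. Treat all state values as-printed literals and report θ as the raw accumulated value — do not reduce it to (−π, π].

δ = -0.2351, a = 3.7860

a = (v'−v)/dt = (0.567900)/0.15 = 3.7860
Δθ = θ'−θ = -0.054951;  (v·dt/L) = 5.2000·0.15/3.4 = 0.229412
tan δ = Δθ·L/(v·dt) = -0.239530  →  δ = -0.2351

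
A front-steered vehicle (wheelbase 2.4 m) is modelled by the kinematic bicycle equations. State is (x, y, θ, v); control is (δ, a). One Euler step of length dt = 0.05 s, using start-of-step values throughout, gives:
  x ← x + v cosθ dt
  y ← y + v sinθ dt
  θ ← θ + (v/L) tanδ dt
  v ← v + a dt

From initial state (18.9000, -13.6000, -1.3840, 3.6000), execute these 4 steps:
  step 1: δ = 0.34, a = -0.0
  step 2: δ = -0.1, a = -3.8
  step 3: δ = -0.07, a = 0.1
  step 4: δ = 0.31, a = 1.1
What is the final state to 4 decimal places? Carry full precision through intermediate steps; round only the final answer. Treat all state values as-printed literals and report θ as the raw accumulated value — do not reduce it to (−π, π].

(19.0404, -14.2870, -1.3472, 3.4700)

after step 1 (δ=0.34, a=-0.0): (18.933428, -13.776869, -1.357470, 3.600000)
after step 2 (δ=-0.1, a=-3.8): (18.971536, -13.952789, -1.364995, 3.410000)
after step 3 (δ=-0.07, a=0.1): (19.006378, -14.119691, -1.369976, 3.415000)
after step 4 (δ=0.31, a=1.1): (19.040438, -14.287009, -1.347186, 3.470000)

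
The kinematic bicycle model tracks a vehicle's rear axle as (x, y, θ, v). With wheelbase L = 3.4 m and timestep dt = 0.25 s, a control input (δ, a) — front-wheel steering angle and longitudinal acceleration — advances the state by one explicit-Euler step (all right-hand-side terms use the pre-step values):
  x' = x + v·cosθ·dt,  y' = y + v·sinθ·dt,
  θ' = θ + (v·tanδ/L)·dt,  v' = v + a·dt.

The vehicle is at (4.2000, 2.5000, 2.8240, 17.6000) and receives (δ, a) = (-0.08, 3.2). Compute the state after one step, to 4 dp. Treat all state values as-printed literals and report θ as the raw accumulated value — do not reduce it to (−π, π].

x' = 4.2000 + 17.6000·cos(2.8240)·0.25 = 0.0200
y' = 2.5000 + 17.6000·sin(2.8240)·0.25 = 3.8740
θ' = 2.8240 + (17.6000/3.4)·tan(-0.08)·0.25 = 2.7202
v' = 17.6000 + 3.2000·0.25 = 18.4000

(0.0200, 3.8740, 2.7202, 18.4000)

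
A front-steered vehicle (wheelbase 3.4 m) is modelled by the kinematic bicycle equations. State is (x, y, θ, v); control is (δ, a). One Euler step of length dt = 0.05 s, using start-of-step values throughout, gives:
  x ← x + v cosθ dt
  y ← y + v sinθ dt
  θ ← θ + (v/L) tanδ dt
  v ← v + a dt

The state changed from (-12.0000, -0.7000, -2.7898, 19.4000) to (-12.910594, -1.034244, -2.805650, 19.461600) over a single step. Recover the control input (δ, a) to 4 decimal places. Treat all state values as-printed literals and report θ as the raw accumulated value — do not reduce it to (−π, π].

a = (v'−v)/dt = (0.061600)/0.05 = 1.2320
Δθ = θ'−θ = -0.015850;  (v·dt/L) = 19.4000·0.05/3.4 = 0.285294
tan δ = Δθ·L/(v·dt) = -0.055557  →  δ = -0.0555

δ = -0.0555, a = 1.2320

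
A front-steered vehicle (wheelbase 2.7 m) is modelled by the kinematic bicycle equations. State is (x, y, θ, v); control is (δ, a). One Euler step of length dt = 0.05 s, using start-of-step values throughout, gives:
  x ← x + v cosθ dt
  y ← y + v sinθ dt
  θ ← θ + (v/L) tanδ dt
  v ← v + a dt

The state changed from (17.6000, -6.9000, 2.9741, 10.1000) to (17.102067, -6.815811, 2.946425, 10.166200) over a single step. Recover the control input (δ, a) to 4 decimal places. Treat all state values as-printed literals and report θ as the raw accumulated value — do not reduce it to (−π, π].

δ = -0.1469, a = 1.3240

a = (v'−v)/dt = (0.066200)/0.05 = 1.3240
Δθ = θ'−θ = -0.027675;  (v·dt/L) = 10.1000·0.05/2.7 = 0.187037
tan δ = Δθ·L/(v·dt) = -0.147965  →  δ = -0.1469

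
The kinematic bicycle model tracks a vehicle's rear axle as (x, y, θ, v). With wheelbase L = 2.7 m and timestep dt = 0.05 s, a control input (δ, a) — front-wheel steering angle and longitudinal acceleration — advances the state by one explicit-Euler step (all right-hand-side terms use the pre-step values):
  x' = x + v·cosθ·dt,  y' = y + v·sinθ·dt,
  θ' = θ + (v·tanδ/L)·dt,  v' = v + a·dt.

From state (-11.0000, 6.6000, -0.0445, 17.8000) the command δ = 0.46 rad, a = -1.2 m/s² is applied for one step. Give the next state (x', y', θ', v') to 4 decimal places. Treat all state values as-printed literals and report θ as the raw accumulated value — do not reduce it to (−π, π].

x' = -11.0000 + 17.8000·cos(-0.0445)·0.05 = -10.1109
y' = 6.6000 + 17.8000·sin(-0.0445)·0.05 = 6.5604
θ' = -0.0445 + (17.8000/2.7)·tan(0.46)·0.05 = 0.1188
v' = 17.8000 − 1.2000·0.05 = 17.7400

(-10.1109, 6.5604, 0.1188, 17.7400)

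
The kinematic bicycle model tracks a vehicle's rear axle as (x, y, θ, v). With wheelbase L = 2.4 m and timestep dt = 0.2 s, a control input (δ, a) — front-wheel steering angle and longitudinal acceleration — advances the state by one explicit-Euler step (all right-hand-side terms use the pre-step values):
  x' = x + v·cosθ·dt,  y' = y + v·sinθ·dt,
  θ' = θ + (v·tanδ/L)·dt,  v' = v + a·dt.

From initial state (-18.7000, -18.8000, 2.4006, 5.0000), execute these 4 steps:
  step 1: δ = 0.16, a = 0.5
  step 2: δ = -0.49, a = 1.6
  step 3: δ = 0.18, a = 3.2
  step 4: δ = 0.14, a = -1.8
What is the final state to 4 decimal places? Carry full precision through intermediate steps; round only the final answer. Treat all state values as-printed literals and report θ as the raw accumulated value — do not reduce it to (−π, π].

(-21.7368, -15.7545, 2.3945, 5.7000)

after step 1 (δ=0.16, a=0.5): (-19.437799, -18.124979, 2.467841, 5.100000)
after step 2 (δ=-0.49, a=1.6): (-20.234915, -17.488579, 2.241151, 5.420000)
after step 3 (δ=0.18, a=3.2): (-20.908366, -16.639155, 2.323341, 6.060000)
after step 4 (δ=0.14, a=-1.8): (-21.736766, -15.754454, 2.394507, 5.700000)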